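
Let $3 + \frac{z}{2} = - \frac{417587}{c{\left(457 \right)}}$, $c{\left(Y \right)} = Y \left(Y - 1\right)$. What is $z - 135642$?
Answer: $- \frac{14134396595}{104196} \approx -1.3565 \cdot 10^{5}$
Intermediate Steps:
$c{\left(Y \right)} = Y \left(-1 + Y\right)$
$z = - \frac{1042763}{104196}$ ($z = -6 + 2 \left(- \frac{417587}{457 \left(-1 + 457\right)}\right) = -6 + 2 \left(- \frac{417587}{457 \cdot 456}\right) = -6 + 2 \left(- \frac{417587}{208392}\right) = -6 - \frac{417587}{104196} = - \frac{1042763}{104196} \approx -10.008$)
$z - 135642 = - \frac{1042763}{104196} - 135642 = - \frac{14134396595}{104196}$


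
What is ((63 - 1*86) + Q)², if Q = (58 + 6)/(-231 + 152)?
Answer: 3538161/6241 ≈ 566.92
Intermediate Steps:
Q = -64/79 (Q = 64/(-79) = 64*(-1/79) = -64/79 ≈ -0.81013)
((63 - 1*86) + Q)² = ((63 - 1*86) - 64/79)² = ((63 - 86) - 64/79)² = (-23 - 64/79)² = (-1881/79)² = 3538161/6241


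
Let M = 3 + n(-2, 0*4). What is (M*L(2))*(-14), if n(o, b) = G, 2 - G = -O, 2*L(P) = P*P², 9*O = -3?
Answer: -784/3 ≈ -261.33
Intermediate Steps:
O = -⅓ (O = (⅑)*(-3) = -⅓ ≈ -0.33333)
L(P) = P³/2 (L(P) = (P*P²)/2 = P³/2)
G = 5/3 (G = 2 - (-1)*(-1)/3 = 2 - 1*⅓ = 2 - ⅓ = 5/3 ≈ 1.6667)
n(o, b) = 5/3
M = 14/3 (M = 3 + 5/3 = 14/3 ≈ 4.6667)
(M*L(2))*(-14) = (14*((½)*2³)/3)*(-14) = (14*((½)*8)/3)*(-14) = ((14/3)*4)*(-14) = (56/3)*(-14) = -784/3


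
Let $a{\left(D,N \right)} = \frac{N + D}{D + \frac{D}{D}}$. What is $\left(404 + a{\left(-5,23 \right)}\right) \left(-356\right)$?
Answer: $-142222$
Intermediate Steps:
$a{\left(D,N \right)} = \frac{D + N}{1 + D}$ ($a{\left(D,N \right)} = \frac{D + N}{D + 1} = \frac{D + N}{1 + D}$)
$\left(404 + a{\left(-5,23 \right)}\right) \left(-356\right) = \left(404 + \frac{-5 + 23}{1 - 5}\right) \left(-356\right) = \left(404 + \frac{1}{-4} \cdot 18\right) \left(-356\right) = \left(404 - \frac{9}{2}\right) \left(-356\right) = \frac{799}{2} \left(-356\right) = -142222$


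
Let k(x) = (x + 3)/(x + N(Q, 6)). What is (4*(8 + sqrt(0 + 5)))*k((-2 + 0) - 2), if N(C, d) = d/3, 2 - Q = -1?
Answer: 16 + 2*sqrt(5) ≈ 20.472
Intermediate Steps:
Q = 3 (Q = 2 - 1*(-1) = 2 + 1 = 3)
N(C, d) = d/3 (N(C, d) = d*(1/3) = d/3)
k(x) = (3 + x)/(2 + x) (k(x) = (x + 3)/(x + (1/3)*6) = (3 + x)/(x + 2) = (3 + x)/(2 + x))
(4*(8 + sqrt(0 + 5)))*k((-2 + 0) - 2) = (4*(8 + sqrt(0 + 5)))*((3 + ((-2 + 0) - 2))/(2 + ((-2 + 0) - 2))) = (4*(8 + sqrt(5)))*((3 + (-2 - 2))/(2 + (-2 - 2))) = (32 + 4*sqrt(5))*((3 - 4)/(2 - 4)) = (32 + 4*sqrt(5))*(-1/(-2)) = (32 + 4*sqrt(5))*(-1/2*(-1)) = (32 + 4*sqrt(5))*(1/2) = 16 + 2*sqrt(5)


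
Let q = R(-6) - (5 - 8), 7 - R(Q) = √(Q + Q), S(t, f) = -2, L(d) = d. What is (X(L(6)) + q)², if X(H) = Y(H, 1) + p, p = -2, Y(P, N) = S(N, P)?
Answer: 24 - 24*I*√3 ≈ 24.0 - 41.569*I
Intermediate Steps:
Y(P, N) = -2
R(Q) = 7 - √2*√Q (R(Q) = 7 - √(Q + Q) = 7 - √(2*Q) = 7 - √2*√Q)
X(H) = -4 (X(H) = -2 - 2 = -4)
q = 10 - 2*I*√3 (q = (7 - √2*√(-6)) - (5 - 8) = (7 - √2*I*√6) - 1*(-3) = (7 - 2*I*√3) + 3 = 10 - 2*I*√3 ≈ 10.0 - 3.4641*I)
(X(L(6)) + q)² = (-4 + (10 - 2*I*√3))² = (6 - 2*I*√3)²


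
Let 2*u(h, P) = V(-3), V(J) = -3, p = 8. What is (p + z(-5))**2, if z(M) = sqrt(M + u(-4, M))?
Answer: (16 + I*sqrt(26))**2/4 ≈ 57.5 + 40.792*I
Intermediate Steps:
u(h, P) = -3/2 (u(h, P) = (1/2)*(-3) = -3/2)
z(M) = sqrt(-3/2 + M) (z(M) = sqrt(M - 3/2) = sqrt(-3/2 + M))
(p + z(-5))**2 = (8 + sqrt(-6 + 4*(-5))/2)**2 = (8 + sqrt(-6 - 20)/2)**2 = (8 + sqrt(-26)/2)**2 = (8 + (I*sqrt(26))/2)**2 = (8 + I*sqrt(26)/2)**2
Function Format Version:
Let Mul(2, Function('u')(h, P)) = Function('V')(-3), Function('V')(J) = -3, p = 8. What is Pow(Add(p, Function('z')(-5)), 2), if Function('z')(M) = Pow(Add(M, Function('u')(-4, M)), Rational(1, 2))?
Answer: Mul(Rational(1, 4), Pow(Add(16, Mul(I, Pow(26, Rational(1, 2)))), 2)) ≈ Add(57.500, Mul(40.792, I))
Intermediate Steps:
Function('u')(h, P) = Rational(-3, 2) (Function('u')(h, P) = Mul(Rational(1, 2), -3) = Rational(-3, 2))
Function('z')(M) = Pow(Add(Rational(-3, 2), M), Rational(1, 2)) (Function('z')(M) = Pow(Add(M, Rational(-3, 2)), Rational(1, 2)) = Pow(Add(Rational(-3, 2), M), Rational(1, 2)))
Pow(Add(p, Function('z')(-5)), 2) = Pow(Add(8, Mul(Rational(1, 2), Pow(Add(-6, Mul(4, -5)), Rational(1, 2)))), 2) = Pow(Add(8, Mul(Rational(1, 2), Pow(Add(-6, -20), Rational(1, 2)))), 2) = Pow(Add(8, Mul(Rational(1, 2), Pow(-26, Rational(1, 2)))), 2) = Pow(Add(8, Mul(Rational(1, 2), Mul(I, Pow(26, Rational(1, 2))))), 2) = Pow(Add(8, Mul(Rational(1, 2), I, Pow(26, Rational(1, 2)))), 2)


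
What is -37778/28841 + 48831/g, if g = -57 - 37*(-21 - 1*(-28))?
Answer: -1420272719/9113756 ≈ -155.84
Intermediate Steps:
g = -316 (g = -57 - 37*(-21 + 28) = -57 - 37*7 = -57 - 259 = -316)
-37778/28841 + 48831/g = -37778/28841 + 48831/(-316) = -37778*1/28841 + 48831*(-1/316) = -37778/28841 - 48831/316 = -1420272719/9113756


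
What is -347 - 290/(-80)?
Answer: -2747/8 ≈ -343.38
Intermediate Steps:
-347 - 290/(-80) = -347 - 290*(-1)/80 = -347 - 1*(-29/8) = -347 + 29/8 = -2747/8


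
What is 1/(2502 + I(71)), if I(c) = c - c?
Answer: 1/2502 ≈ 0.00039968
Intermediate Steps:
I(c) = 0
1/(2502 + I(71)) = 1/(2502 + 0) = 1/2502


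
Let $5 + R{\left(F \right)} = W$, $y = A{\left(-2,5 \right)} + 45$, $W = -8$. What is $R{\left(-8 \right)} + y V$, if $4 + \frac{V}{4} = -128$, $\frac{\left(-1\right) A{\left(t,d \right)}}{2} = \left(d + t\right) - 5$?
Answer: $-25885$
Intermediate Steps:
$A{\left(t,d \right)} = 10 - 2 d - 2 t$ ($A{\left(t,d \right)} = - 2 \left(\left(d + t\right) - 5\right) = - 2 \left(-5 + d + t\right) = 10 - 2 d - 2 t$)
$V = -528$ ($V = -16 + 4 \left(-128\right) = -16 - 512 = -528$)
$y = 49$ ($y = \left(10 - 10 - -4\right) + 45 = \left(10 - 10 + 4\right) + 45 = 4 + 45 = 49$)
$R{\left(F \right)} = -13$ ($R{\left(F \right)} = -5 - 8 = -13$)
$R{\left(-8 \right)} + y V = -13 + 49 \left(-528\right) = -13 - 25872 = -25885$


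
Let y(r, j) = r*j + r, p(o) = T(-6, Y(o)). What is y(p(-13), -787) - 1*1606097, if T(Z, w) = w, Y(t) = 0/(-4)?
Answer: -1606097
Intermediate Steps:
Y(t) = 0 (Y(t) = 0*(-¼) = 0)
p(o) = 0
y(r, j) = r + j*r (y(r, j) = j*r + r = r + j*r)
y(p(-13), -787) - 1*1606097 = 0*(1 - 787) - 1*1606097 = 0*(-786) - 1606097 = 0 - 1606097 = -1606097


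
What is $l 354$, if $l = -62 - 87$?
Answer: $-52746$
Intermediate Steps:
$l = -149$
$l 354 = \left(-149\right) 354 = -52746$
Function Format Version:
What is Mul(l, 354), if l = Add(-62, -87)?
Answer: -52746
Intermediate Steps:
l = -149
Mul(l, 354) = Mul(-149, 354) = -52746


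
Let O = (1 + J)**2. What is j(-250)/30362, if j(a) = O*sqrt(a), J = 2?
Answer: 45*I*sqrt(10)/30362 ≈ 0.0046869*I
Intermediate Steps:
O = 9 (O = (1 + 2)**2 = 3**2 = 9)
j(a) = 9*sqrt(a)
j(-250)/30362 = (9*sqrt(-250))/30362 = (9*(5*I*sqrt(10)))*(1/30362) = (45*I*sqrt(10))*(1/30362) = 45*I*sqrt(10)/30362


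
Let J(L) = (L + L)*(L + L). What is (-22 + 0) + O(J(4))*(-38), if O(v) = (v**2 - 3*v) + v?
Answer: -150806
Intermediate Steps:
J(L) = 4*L**2 (J(L) = (2*L)*(2*L) = 4*L**2)
O(v) = v**2 - 2*v
(-22 + 0) + O(J(4))*(-38) = (-22 + 0) + ((4*4**2)*(-2 + 4*4**2))*(-38) = -22 + ((4*16)*(-2 + 4*16))*(-38) = -22 + (64*(-2 + 64))*(-38) = -22 + (64*62)*(-38) = -22 + 3968*(-38) = -22 - 150784 = -150806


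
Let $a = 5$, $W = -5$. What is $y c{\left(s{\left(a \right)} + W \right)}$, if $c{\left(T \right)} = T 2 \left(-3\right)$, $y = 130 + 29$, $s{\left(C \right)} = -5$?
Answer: $9540$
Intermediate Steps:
$y = 159$
$c{\left(T \right)} = - 6 T$ ($c{\left(T \right)} = 2 T \left(-3\right) = - 6 T$)
$y c{\left(s{\left(a \right)} + W \right)} = 159 \left(- 6 \left(-5 - 5\right)\right) = 159 \left(\left(-6\right) \left(-10\right)\right) = 159 \cdot 60 = 9540$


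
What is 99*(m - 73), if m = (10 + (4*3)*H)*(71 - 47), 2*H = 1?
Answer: 30789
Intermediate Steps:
H = ½ (H = (½)*1 = ½ ≈ 0.50000)
m = 384 (m = (10 + (4*3)*(½))*(71 - 47) = (10 + 12*(½))*24 = (10 + 6)*24 = 16*24 = 384)
99*(m - 73) = 99*(384 - 73) = 99*311 = 30789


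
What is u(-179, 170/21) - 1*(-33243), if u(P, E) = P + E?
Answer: 694514/21 ≈ 33072.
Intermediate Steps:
u(P, E) = E + P
u(-179, 170/21) - 1*(-33243) = (170/21 - 179) - 1*(-33243) = (170*(1/21) - 179) + 33243 = (170/21 - 179) + 33243 = -3589/21 + 33243 = 694514/21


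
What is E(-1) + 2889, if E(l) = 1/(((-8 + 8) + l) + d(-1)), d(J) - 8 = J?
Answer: 17335/6 ≈ 2889.2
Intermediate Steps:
d(J) = 8 + J
E(l) = 1/(7 + l) (E(l) = 1/(((-8 + 8) + l) + (8 - 1)) = 1/((0 + l) + 7) = 1/(l + 7) = 1/(7 + l))
E(-1) + 2889 = 1/(7 - 1) + 2889 = 1/6 + 2889 = ⅙ + 2889 = 17335/6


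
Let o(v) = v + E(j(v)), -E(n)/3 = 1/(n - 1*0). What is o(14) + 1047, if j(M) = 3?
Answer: 1060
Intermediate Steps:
E(n) = -3/n (E(n) = -3/(n - 1*0) = -3/(n + 0) = -3/n)
o(v) = -1 + v (o(v) = v - 3/3 = v - 3*1/3 = v - 1 = -1 + v)
o(14) + 1047 = (-1 + 14) + 1047 = 13 + 1047 = 1060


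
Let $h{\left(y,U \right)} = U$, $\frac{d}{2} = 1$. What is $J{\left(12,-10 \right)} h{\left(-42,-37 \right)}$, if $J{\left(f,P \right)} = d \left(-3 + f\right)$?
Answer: $-666$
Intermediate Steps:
$d = 2$ ($d = 2 \cdot 1 = 2$)
$J{\left(f,P \right)} = -6 + 2 f$ ($J{\left(f,P \right)} = 2 \left(-3 + f\right) = -6 + 2 f$)
$J{\left(12,-10 \right)} h{\left(-42,-37 \right)} = \left(-6 + 2 \cdot 12\right) \left(-37\right) = \left(-6 + 24\right) \left(-37\right) = 18 \left(-37\right) = -666$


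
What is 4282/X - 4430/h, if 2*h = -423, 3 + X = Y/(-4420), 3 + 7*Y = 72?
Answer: -6135354700/4365783 ≈ -1405.3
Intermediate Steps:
Y = 69/7 (Y = -3/7 + (⅐)*72 = -3/7 + 72/7 = 69/7 ≈ 9.8571)
X = -92889/30940 (X = -3 + (69/7)/(-4420) = -3 + (69/7)*(-1/4420) = -3 - 69/30940 = -92889/30940 ≈ -3.0022)
h = -423/2 (h = (½)*(-423) = -423/2 ≈ -211.50)
4282/X - 4430/h = 4282/(-92889/30940) - 4430/(-423/2) = 4282*(-30940/92889) - 4430*(-2/423) = -132485080/92889 + 8860/423 = -6135354700/4365783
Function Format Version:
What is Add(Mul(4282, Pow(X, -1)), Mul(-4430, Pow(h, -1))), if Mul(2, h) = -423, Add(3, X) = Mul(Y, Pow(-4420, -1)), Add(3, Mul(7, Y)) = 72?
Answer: Rational(-6135354700, 4365783) ≈ -1405.3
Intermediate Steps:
Y = Rational(69, 7) (Y = Add(Rational(-3, 7), Mul(Rational(1, 7), 72)) = Add(Rational(-3, 7), Rational(72, 7)) = Rational(69, 7) ≈ 9.8571)
X = Rational(-92889, 30940) (X = Add(-3, Mul(Rational(69, 7), Pow(-4420, -1))) = Add(-3, Mul(Rational(69, 7), Rational(-1, 4420))) = Add(-3, Rational(-69, 30940)) = Rational(-92889, 30940) ≈ -3.0022)
h = Rational(-423, 2) (h = Mul(Rational(1, 2), -423) = Rational(-423, 2) ≈ -211.50)
Add(Mul(4282, Pow(X, -1)), Mul(-4430, Pow(h, -1))) = Add(Mul(4282, Pow(Rational(-92889, 30940), -1)), Mul(-4430, Pow(Rational(-423, 2), -1))) = Add(Mul(4282, Rational(-30940, 92889)), Mul(-4430, Rational(-2, 423))) = Add(Rational(-132485080, 92889), Rational(8860, 423)) = Rational(-6135354700, 4365783)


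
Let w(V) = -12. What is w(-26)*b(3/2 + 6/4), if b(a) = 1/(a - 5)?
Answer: 6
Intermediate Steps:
b(a) = 1/(-5 + a)
w(-26)*b(3/2 + 6/4) = -12/(-5 + (3/2 + 6/4)) = -12/(-5 + (3*(½) + 6*(¼))) = -12/(-5 + (3/2 + 3/2)) = -12/(-5 + 3) = -12/(-2) = -12*(-½) = 6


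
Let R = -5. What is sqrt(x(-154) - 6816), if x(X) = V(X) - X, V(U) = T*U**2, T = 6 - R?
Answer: 3*sqrt(28246) ≈ 504.20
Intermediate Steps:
T = 11 (T = 6 - 1*(-5) = 6 + 5 = 11)
V(U) = 11*U**2
x(X) = -X + 11*X**2 (x(X) = 11*X**2 - X = -X + 11*X**2)
sqrt(x(-154) - 6816) = sqrt(-154*(-1 + 11*(-154)) - 6816) = sqrt(-154*(-1 - 1694) - 6816) = sqrt(-154*(-1695) - 6816) = sqrt(261030 - 6816) = sqrt(254214) = 3*sqrt(28246)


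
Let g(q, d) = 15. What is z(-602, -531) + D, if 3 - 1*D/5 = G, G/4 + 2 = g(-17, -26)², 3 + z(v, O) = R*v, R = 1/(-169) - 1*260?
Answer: 25700770/169 ≈ 1.5208e+5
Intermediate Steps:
R = -43941/169 (R = -1/169 - 260 = -43941/169 ≈ -260.01)
z(v, O) = -3 - 43941*v/169
G = 892 (G = -8 + 4*15² = -8 + 4*225 = -8 + 900 = 892)
D = -4445 (D = 15 - 5*892 = 15 - 4460 = -4445)
z(-602, -531) + D = (-3 - 43941/169*(-602)) - 4445 = (-3 + 26452482/169) - 4445 = 26451975/169 - 4445 = 25700770/169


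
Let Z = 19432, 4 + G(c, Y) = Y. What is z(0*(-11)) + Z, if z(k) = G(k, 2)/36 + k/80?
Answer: 349775/18 ≈ 19432.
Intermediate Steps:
G(c, Y) = -4 + Y
z(k) = -1/18 + k/80 (z(k) = (-4 + 2)/36 + k/80 = -2*1/36 + k*(1/80) = -1/18 + k/80)
z(0*(-11)) + Z = (-1/18 + (0*(-11))/80) + 19432 = (-1/18 + (1/80)*0) + 19432 = (-1/18 + 0) + 19432 = -1/18 + 19432 = 349775/18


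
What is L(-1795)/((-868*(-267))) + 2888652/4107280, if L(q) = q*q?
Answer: 434475664841/29746461990 ≈ 14.606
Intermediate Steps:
L(q) = q²
L(-1795)/((-868*(-267))) + 2888652/4107280 = (-1795)²/((-868*(-267))) + 2888652/4107280 = 3222025/231756 + 2888652*(1/4107280) = 3222025*(1/231756) + 722163/1026820 = 3222025/231756 + 722163/1026820 = 434475664841/29746461990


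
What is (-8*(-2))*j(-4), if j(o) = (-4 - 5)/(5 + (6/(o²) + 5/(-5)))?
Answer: -1152/35 ≈ -32.914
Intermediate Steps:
j(o) = -9/(4 + 6/o²) (j(o) = -9/(5 + (6/o² + 5*(-⅕))) = -9/(5 + (6/o² - 1)) = -9/(5 + (-1 + 6/o²)) = -9/(4 + 6/o²))
(-8*(-2))*j(-4) = (-8*(-2))*(-9*(-4)²/(6 + 4*(-4)²)) = 16*(-9*16/(6 + 4*16)) = 16*(-9*16/(6 + 64)) = 16*(-9*16/70) = 16*(-9*16*1/70) = 16*(-72/35) = -1152/35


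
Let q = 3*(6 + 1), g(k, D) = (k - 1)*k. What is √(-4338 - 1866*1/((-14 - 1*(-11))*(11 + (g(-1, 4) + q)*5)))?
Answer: I*√1910881/21 ≈ 65.826*I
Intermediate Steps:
g(k, D) = k*(-1 + k) (g(k, D) = (-1 + k)*k = k*(-1 + k))
q = 21 (q = 3*7 = 21)
√(-4338 - 1866*1/((-14 - 1*(-11))*(11 + (g(-1, 4) + q)*5))) = √(-4338 - 1866*1/((-14 - 1*(-11))*(11 + (-(-1 - 1) + 21)*5))) = √(-4338 - 1866*1/((-14 + 11)*(11 + (-1*(-2) + 21)*5))) = √(-4338 - 1866*(-1/(3*(11 + (2 + 21)*5)))) = √(-4338 - 1866*(-1/(3*(11 + 23*5)))) = √(-4338 - 1866*(-1/(3*(11 + 115)))) = √(-4338 - 1866/(126*(-3))) = √(-4338 - 1866/(-378)) = √(-4338 - 1866*(-1/378)) = √(-4338 + 311/63) = √(-272983/63) = I*√1910881/21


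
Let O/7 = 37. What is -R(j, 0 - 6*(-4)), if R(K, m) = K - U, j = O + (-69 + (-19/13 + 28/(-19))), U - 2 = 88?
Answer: -23975/247 ≈ -97.065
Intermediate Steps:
U = 90 (U = 2 + 88 = 90)
O = 259 (O = 7*37 = 259)
j = 46205/247 (j = 259 + (-69 + (-19/13 + 28/(-19))) = 259 + (-69 + (-19*1/13 + 28*(-1/19))) = 259 + (-69 + (-19/13 - 28/19)) = 259 + (-69 - 725/247) = 259 - 17768/247 = 46205/247 ≈ 187.06)
R(K, m) = -90 + K (R(K, m) = K - 1*90 = K - 90 = -90 + K)
-R(j, 0 - 6*(-4)) = -(-90 + 46205/247) = -1*23975/247 = -23975/247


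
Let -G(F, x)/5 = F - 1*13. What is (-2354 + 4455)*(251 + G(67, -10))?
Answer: -39919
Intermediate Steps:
G(F, x) = 65 - 5*F (G(F, x) = -5*(F - 1*13) = -5*(F - 13) = -5*(-13 + F) = 65 - 5*F)
(-2354 + 4455)*(251 + G(67, -10)) = (-2354 + 4455)*(251 + (65 - 5*67)) = 2101*(251 + (65 - 335)) = 2101*(251 - 270) = 2101*(-19) = -39919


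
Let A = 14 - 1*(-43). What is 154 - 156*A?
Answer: -8738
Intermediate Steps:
A = 57 (A = 14 + 43 = 57)
154 - 156*A = 154 - 156*57 = 154 - 8892 = -8738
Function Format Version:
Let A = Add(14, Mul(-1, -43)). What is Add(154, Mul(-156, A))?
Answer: -8738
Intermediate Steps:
A = 57 (A = Add(14, 43) = 57)
Add(154, Mul(-156, A)) = Add(154, Mul(-156, 57)) = Add(154, -8892) = -8738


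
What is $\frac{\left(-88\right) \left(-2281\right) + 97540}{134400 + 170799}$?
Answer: $\frac{298268}{305199} \approx 0.97729$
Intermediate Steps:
$\frac{\left(-88\right) \left(-2281\right) + 97540}{134400 + 170799} = \frac{200728 + 97540}{305199} = 298268 \cdot \frac{1}{305199} = \frac{298268}{305199}$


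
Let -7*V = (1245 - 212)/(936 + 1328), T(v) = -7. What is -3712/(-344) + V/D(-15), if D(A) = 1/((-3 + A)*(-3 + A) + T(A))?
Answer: -6727351/681464 ≈ -9.8719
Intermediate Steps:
V = -1033/15848 (V = -(1245 - 212)/(7*(936 + 1328)) = -1033/(7*2264) = -⅐*1033/2264 = -1033/15848 ≈ -0.065182)
D(A) = 1/(-7 + (-3 + A)²) (D(A) = 1/((-3 + A)*(-3 + A) - 7) = 1/((-3 + A)² - 7) = 1/(-7 + (-3 + A)²))
-3712/(-344) + V/D(-15) = -3712/(-344) - (-1033/2264 + 1033*(-3 - 15)²/15848) = -3712*(-1/344) - 1033/(15848*(1/(-7 + (-18)²))) = 464/43 - 1033/(15848*(1/(-7 + 324))) = 464/43 - 1033/(15848*(1/317)) = 464/43 - 1033/(15848*1/317) = 464/43 - 1033/15848*317 = 464/43 - 327461/15848 = -6727351/681464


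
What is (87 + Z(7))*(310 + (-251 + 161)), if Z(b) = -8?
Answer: 17380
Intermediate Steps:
(87 + Z(7))*(310 + (-251 + 161)) = (87 - 8)*(310 + (-251 + 161)) = 79*(310 - 90) = 79*220 = 17380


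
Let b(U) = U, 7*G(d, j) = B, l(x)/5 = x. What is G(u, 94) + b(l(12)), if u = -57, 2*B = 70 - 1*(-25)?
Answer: 935/14 ≈ 66.786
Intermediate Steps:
l(x) = 5*x
B = 95/2 (B = (70 - 1*(-25))/2 = (70 + 25)/2 = (½)*95 = 95/2 ≈ 47.500)
G(d, j) = 95/14 (G(d, j) = (⅐)*(95/2) = 95/14)
G(u, 94) + b(l(12)) = 95/14 + 5*12 = 95/14 + 60 = 935/14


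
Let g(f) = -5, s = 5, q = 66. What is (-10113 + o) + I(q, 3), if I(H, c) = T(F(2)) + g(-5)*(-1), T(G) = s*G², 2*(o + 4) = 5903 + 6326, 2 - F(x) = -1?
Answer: -7905/2 ≈ -3952.5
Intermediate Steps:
F(x) = 3 (F(x) = 2 - 1*(-1) = 2 + 1 = 3)
o = 12221/2 (o = -4 + (5903 + 6326)/2 = -4 + (½)*12229 = -4 + 12229/2 = 12221/2 ≈ 6110.5)
T(G) = 5*G²
I(H, c) = 50 (I(H, c) = 5*3² - 5*(-1) = 5*9 + 5 = 45 + 5 = 50)
(-10113 + o) + I(q, 3) = (-10113 + 12221/2) + 50 = -8005/2 + 50 = -7905/2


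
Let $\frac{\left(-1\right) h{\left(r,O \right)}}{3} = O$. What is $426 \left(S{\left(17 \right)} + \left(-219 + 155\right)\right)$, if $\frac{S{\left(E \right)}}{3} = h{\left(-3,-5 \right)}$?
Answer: $-8094$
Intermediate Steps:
$h{\left(r,O \right)} = - 3 O$
$S{\left(E \right)} = 45$ ($S{\left(E \right)} = 3 \left(\left(-3\right) \left(-5\right)\right) = 3 \cdot 15 = 45$)
$426 \left(S{\left(17 \right)} + \left(-219 + 155\right)\right) = 426 \left(45 + \left(-219 + 155\right)\right) = 426 \left(45 - 64\right) = 426 \left(-19\right) = -8094$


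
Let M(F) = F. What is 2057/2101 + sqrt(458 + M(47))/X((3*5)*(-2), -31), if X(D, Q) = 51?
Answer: 187/191 + sqrt(505)/51 ≈ 1.4197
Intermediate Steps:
2057/2101 + sqrt(458 + M(47))/X((3*5)*(-2), -31) = 2057/2101 + sqrt(458 + 47)/51 = 2057*(1/2101) + sqrt(505)*(1/51) = 187/191 + sqrt(505)/51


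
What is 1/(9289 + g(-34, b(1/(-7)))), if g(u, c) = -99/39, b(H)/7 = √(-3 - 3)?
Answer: 13/120724 ≈ 0.00010768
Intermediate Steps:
b(H) = 7*I*√6 (b(H) = 7*√(-3 - 3) = 7*√(-6) = 7*(I*√6) = 7*I*√6)
g(u, c) = -33/13 (g(u, c) = -99*1/39 = -33/13)
1/(9289 + g(-34, b(1/(-7)))) = 1/(9289 - 33/13) = 1/(120724/13) = 13/120724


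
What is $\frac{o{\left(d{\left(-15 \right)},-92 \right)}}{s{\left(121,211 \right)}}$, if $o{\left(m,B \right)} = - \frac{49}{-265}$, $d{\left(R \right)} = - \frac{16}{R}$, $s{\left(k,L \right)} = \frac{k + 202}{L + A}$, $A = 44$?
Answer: $\frac{147}{1007} \approx 0.14598$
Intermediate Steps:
$s{\left(k,L \right)} = \frac{202 + k}{44 + L}$ ($s{\left(k,L \right)} = \frac{k + 202}{L + 44} = \frac{202 + k}{44 + L}$)
$o{\left(m,B \right)} = \frac{49}{265}$ ($o{\left(m,B \right)} = \left(-49\right) \left(- \frac{1}{265}\right) = \frac{49}{265}$)
$\frac{o{\left(d{\left(-15 \right)},-92 \right)}}{s{\left(121,211 \right)}} = \frac{49}{265 \frac{202 + 121}{44 + 211}} = \frac{49}{265 \cdot \frac{1}{255} \cdot 323} = \frac{49}{265 \cdot \frac{19}{15}} = \frac{49}{265} \cdot \frac{15}{19} = \frac{147}{1007}$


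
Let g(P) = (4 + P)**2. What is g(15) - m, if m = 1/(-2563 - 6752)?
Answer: 3362716/9315 ≈ 361.00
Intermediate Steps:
m = -1/9315 (m = 1/(-9315) = -1/9315 ≈ -0.00010735)
g(15) - m = (4 + 15)**2 - 1*(-1/9315) = 19**2 + 1/9315 = 361 + 1/9315 = 3362716/9315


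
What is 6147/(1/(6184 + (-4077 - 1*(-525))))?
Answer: 16178904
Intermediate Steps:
6147/(1/(6184 + (-4077 - 1*(-525)))) = 6147/(1/(6184 + (-4077 + 525))) = 6147/(1/(6184 - 3552)) = 6147/(1/2632) = 6147*2632 = 16178904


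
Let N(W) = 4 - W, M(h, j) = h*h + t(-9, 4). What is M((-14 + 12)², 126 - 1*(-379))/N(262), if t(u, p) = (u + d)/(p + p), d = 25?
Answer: -3/43 ≈ -0.069767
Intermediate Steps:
t(u, p) = (25 + u)/(2*p) (t(u, p) = (u + 25)/(p + p) = (25 + u)/((2*p)) = (25 + u)*(1/(2*p)) = (25 + u)/(2*p))
M(h, j) = 2 + h² (M(h, j) = h*h + (½)*(25 - 9)/4 = h² + (½)*(¼)*16 = h² + 2 = 2 + h²)
M((-14 + 12)², 126 - 1*(-379))/N(262) = (2 + ((-14 + 12)²)²)/(4 - 1*262) = (2 + ((-2)²)²)/(4 - 262) = (2 + 4²)/(-258) = (2 + 16)*(-1/258) = 18*(-1/258) = -3/43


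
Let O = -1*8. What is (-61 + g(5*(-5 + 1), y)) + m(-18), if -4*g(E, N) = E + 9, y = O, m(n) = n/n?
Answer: -229/4 ≈ -57.250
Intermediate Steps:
O = -8
m(n) = 1
y = -8
g(E, N) = -9/4 - E/4 (g(E, N) = -(E + 9)/4 = -(9 + E)/4 = -9/4 - E/4)
(-61 + g(5*(-5 + 1), y)) + m(-18) = (-61 + (-9/4 - 5*(-5 + 1)/4)) + 1 = (-61 + (-9/4 - 5*(-4)/4)) + 1 = (-61 + (-9/4 - 1/4*(-20))) + 1 = (-61 + (-9/4 + 5)) + 1 = (-61 + 11/4) + 1 = -233/4 + 1 = -229/4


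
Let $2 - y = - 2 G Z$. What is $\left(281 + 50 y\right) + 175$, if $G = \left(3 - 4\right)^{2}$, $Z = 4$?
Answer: $956$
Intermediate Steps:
$G = 1$ ($G = \left(-1\right)^{2} = 1$)
$y = 10$ ($y = 2 - \left(-2\right) 1 \cdot 4 = 2 - \left(-2\right) 4 = 2 - -8 = 2 + 8 = 10$)
$\left(281 + 50 y\right) + 175 = \left(281 + 50 \cdot 10\right) + 175 = \left(281 + 500\right) + 175 = 781 + 175 = 956$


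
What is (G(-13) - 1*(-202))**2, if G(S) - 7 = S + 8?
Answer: 41616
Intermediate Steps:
G(S) = 15 + S (G(S) = 7 + (S + 8) = 7 + (8 + S) = 15 + S)
(G(-13) - 1*(-202))**2 = ((15 - 13) - 1*(-202))**2 = (2 + 202)**2 = 204**2 = 41616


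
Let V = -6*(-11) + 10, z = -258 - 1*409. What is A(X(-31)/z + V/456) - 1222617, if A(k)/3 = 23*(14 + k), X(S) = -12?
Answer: -70855019/58 ≈ -1.2216e+6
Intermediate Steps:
z = -667 (z = -258 - 409 = -667)
V = 76 (V = 66 + 10 = 76)
A(k) = 966 + 69*k (A(k) = 3*(23*(14 + k)) = 3*(322 + 23*k) = 966 + 69*k)
A(X(-31)/z + V/456) - 1222617 = (966 + 69*(-12/(-667) + 76/456)) - 1222617 = (966 + 69*(-12*(-1/667) + 76*(1/456))) - 1222617 = (966 + 69*(12/667 + ⅙)) - 1222617 = (966 + 69*(739/4002)) - 1222617 = (966 + 739/58) - 1222617 = 56767/58 - 1222617 = -70855019/58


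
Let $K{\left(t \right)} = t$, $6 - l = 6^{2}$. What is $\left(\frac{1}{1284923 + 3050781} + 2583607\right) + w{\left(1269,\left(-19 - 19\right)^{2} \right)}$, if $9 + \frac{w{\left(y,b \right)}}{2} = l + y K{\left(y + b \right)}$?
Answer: $\frac{41055314467593}{4335704} \approx 9.4691 \cdot 10^{6}$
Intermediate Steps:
$l = -30$ ($l = 6 - 6^{2} = 6 - 36 = -30$)
$w{\left(y,b \right)} = -78 + 2 y \left(b + y\right)$ ($w{\left(y,b \right)} = -18 + 2 \left(-30 + y \left(y + b\right)\right) = -18 + 2 \left(-30 + y \left(b + y\right)\right) = -18 + \left(-60 + 2 y \left(b + y\right)\right) = -78 + 2 y \left(b + y\right)$)
$\left(\frac{1}{1284923 + 3050781} + 2583607\right) + w{\left(1269,\left(-19 - 19\right)^{2} \right)} = \left(\frac{1}{1284923 + 3050781} + 2583607\right) - \left(78 - 2538 \left(\left(-19 - 19\right)^{2} + 1269\right)\right) = \left(\frac{1}{4335704} + 2583607\right) - \left(78 - 2538 \left(\left(-38\right)^{2} + 1269\right)\right) = \left(\frac{1}{4335704} + 2583607\right) - \left(78 - 2538 \left(1444 + 1269\right)\right) = \frac{11201755204329}{4335704} - \left(78 - 6885594\right) = \frac{11201755204329}{4335704} + \left(-78 + 6885594\right) = \frac{11201755204329}{4335704} + 6885516 = \frac{41055314467593}{4335704}$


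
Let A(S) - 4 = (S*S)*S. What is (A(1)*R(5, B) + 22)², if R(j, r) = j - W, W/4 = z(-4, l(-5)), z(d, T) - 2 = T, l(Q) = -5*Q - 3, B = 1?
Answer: 187489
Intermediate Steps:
A(S) = 4 + S³ (A(S) = 4 + (S*S)*S = 4 + S²*S = 4 + S³)
l(Q) = -3 - 5*Q
z(d, T) = 2 + T
W = 96 (W = 4*(2 + (-3 - 5*(-5))) = 4*(2 + (-3 + 25)) = 4*(2 + 22) = 4*24 = 96)
R(j, r) = -96 + j (R(j, r) = j - 1*96 = j - 96 = -96 + j)
(A(1)*R(5, B) + 22)² = ((4 + 1³)*(-96 + 5) + 22)² = ((4 + 1)*(-91) + 22)² = (5*(-91) + 22)² = (-455 + 22)² = (-433)² = 187489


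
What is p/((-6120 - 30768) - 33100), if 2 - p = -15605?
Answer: -15607/69988 ≈ -0.22300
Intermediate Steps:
p = 15607 (p = 2 - 1*(-15605) = 2 + 15605 = 15607)
p/((-6120 - 30768) - 33100) = 15607/((-6120 - 30768) - 33100) = 15607/(-36888 - 33100) = 15607/(-69988) = 15607*(-1/69988) = -15607/69988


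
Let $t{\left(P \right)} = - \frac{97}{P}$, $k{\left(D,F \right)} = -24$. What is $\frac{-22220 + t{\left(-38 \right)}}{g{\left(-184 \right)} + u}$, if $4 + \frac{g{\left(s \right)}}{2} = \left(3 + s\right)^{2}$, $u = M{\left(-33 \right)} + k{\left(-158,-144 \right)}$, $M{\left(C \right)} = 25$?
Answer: $- \frac{844263}{2489570} \approx -0.33912$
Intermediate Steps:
$u = 1$ ($u = 25 - 24 = 1$)
$g{\left(s \right)} = -8 + 2 \left(3 + s\right)^{2}$
$\frac{-22220 + t{\left(-38 \right)}}{g{\left(-184 \right)} + u} = \frac{-22220 - \frac{97}{-38}}{\left(-8 + 2 \left(3 - 184\right)^{2}\right) + 1} = \frac{-22220 - - \frac{97}{38}}{\left(-8 + 2 \left(-181\right)^{2}\right) + 1} = \frac{-22220 + \frac{97}{38}}{\left(-8 + 2 \cdot 32761\right) + 1} = - \frac{844263}{38 \left(\left(-8 + 65522\right) + 1\right)} = - \frac{844263}{38 \left(65514 + 1\right)} = - \frac{844263}{38 \cdot 65515} = \left(- \frac{844263}{38}\right) \frac{1}{65515} = - \frac{844263}{2489570}$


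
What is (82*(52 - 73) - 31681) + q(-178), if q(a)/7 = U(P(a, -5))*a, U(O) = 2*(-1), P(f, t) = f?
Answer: -30911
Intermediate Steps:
U(O) = -2
q(a) = -14*a (q(a) = 7*(-2*a) = -14*a)
(82*(52 - 73) - 31681) + q(-178) = (82*(52 - 73) - 31681) - 14*(-178) = (82*(-21) - 31681) + 2492 = (-1722 - 31681) + 2492 = -33403 + 2492 = -30911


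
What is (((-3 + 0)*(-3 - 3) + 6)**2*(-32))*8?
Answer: -147456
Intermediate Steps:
(((-3 + 0)*(-3 - 3) + 6)**2*(-32))*8 = ((-3*(-6) + 6)**2*(-32))*8 = ((18 + 6)**2*(-32))*8 = (24**2*(-32))*8 = (576*(-32))*8 = -18432*8 = -147456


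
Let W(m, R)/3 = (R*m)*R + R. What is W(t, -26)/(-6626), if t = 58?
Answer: -58773/3313 ≈ -17.740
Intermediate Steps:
W(m, R) = 3*R + 3*m*R**2 (W(m, R) = 3*((R*m)*R + R) = 3*(m*R**2 + R) = 3*(R + m*R**2) = 3*R + 3*m*R**2)
W(t, -26)/(-6626) = (3*(-26)*(1 - 26*58))/(-6626) = (3*(-26)*(1 - 1508))*(-1/6626) = (3*(-26)*(-1507))*(-1/6626) = 117546*(-1/6626) = -58773/3313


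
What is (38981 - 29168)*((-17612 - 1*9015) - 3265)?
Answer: -293330196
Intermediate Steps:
(38981 - 29168)*((-17612 - 1*9015) - 3265) = 9813*((-17612 - 9015) - 3265) = 9813*(-26627 - 3265) = 9813*(-29892) = -293330196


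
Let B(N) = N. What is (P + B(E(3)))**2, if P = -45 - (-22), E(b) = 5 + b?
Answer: 225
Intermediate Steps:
P = -23 (P = -45 - 1*(-22) = -45 + 22 = -23)
(P + B(E(3)))**2 = (-23 + (5 + 3))**2 = (-23 + 8)**2 = (-15)**2 = 225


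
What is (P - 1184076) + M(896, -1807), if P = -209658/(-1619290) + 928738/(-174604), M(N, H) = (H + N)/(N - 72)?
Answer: -34482435677900289389/29121654649480 ≈ -1.1841e+6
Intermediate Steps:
M(N, H) = (H + N)/(-72 + N)
P = -366822257647/70683627790 (P = -209658*(-1/1619290) + 928738*(-1/174604) = 104829/809645 - 464369/87302 = -366822257647/70683627790 ≈ -5.1896)
(P - 1184076) + M(896, -1807) = (-366822257647/70683627790 - 1184076) + (-1807 + 896)/(-72 + 896) = -83695154081329687/70683627790 - 911/824 = -34482435677900289389/29121654649480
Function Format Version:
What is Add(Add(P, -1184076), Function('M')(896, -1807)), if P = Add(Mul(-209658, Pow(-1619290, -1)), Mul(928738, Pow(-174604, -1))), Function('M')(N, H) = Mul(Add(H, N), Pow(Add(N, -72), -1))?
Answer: Rational(-34482435677900289389, 29121654649480) ≈ -1.1841e+6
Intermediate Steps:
Function('M')(N, H) = Mul(Pow(Add(-72, N), -1), Add(H, N)) (Function('M')(N, H) = Mul(Add(H, N), Pow(Add(-72, N), -1)) = Mul(Pow(Add(-72, N), -1), Add(H, N)))
P = Rational(-366822257647, 70683627790) (P = Add(Mul(-209658, Rational(-1, 1619290)), Mul(928738, Rational(-1, 174604))) = Add(Rational(104829, 809645), Rational(-464369, 87302)) = Rational(-366822257647, 70683627790) ≈ -5.1896)
Add(Add(P, -1184076), Function('M')(896, -1807)) = Add(Add(Rational(-366822257647, 70683627790), -1184076), Mul(Pow(Add(-72, 896), -1), Add(-1807, 896))) = Add(Rational(-83695154081329687, 70683627790), Mul(Pow(824, -1), -911)) = Add(Rational(-83695154081329687, 70683627790), Mul(Rational(1, 824), -911)) = Add(Rational(-83695154081329687, 70683627790), Rational(-911, 824)) = Rational(-34482435677900289389, 29121654649480)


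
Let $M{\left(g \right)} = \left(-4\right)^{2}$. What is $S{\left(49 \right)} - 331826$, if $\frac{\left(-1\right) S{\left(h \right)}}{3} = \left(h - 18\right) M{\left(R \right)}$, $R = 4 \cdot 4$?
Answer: $-333314$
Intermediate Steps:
$R = 16$
$M{\left(g \right)} = 16$
$S{\left(h \right)} = 864 - 48 h$ ($S{\left(h \right)} = - 3 \left(h - 18\right) 16 = - 3 \left(-18 + h\right) 16 = - 3 \left(-288 + 16 h\right) = 864 - 48 h$)
$S{\left(49 \right)} - 331826 = \left(864 - 2352\right) - 331826 = -1488 - 331826 = -333314$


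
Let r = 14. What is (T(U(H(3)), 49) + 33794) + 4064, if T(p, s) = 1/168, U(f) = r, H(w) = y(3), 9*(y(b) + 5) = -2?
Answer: 6360145/168 ≈ 37858.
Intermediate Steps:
y(b) = -47/9 (y(b) = -5 + (⅑)*(-2) = -5 - 2/9 = -47/9)
H(w) = -47/9
U(f) = 14
T(p, s) = 1/168
(T(U(H(3)), 49) + 33794) + 4064 = (1/168 + 33794) + 4064 = 5677393/168 + 4064 = 6360145/168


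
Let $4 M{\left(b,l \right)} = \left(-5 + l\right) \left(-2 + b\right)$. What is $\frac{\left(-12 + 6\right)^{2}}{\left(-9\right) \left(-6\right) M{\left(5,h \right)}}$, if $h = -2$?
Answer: $- \frac{8}{63} \approx -0.12698$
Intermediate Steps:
$M{\left(b,l \right)} = \frac{\left(-5 + l\right) \left(-2 + b\right)}{4}$
$\frac{\left(-12 + 6\right)^{2}}{\left(-9\right) \left(-6\right) M{\left(5,h \right)}} = \frac{\left(-12 + 6\right)^{2}}{\left(-9\right) \left(-6\right) \left(\frac{5}{2} - \frac{25}{4} - -1 + \frac{1}{4} \cdot 5 \left(-2\right)\right)} = \frac{\left(-6\right)^{2}}{54 \left(\frac{5}{2} - \frac{25}{4} + 1 - \frac{5}{2}\right)} = \frac{36}{54 \left(- \frac{21}{4}\right)} = \frac{36}{- \frac{567}{2}} = 36 \left(- \frac{2}{567}\right) = - \frac{8}{63}$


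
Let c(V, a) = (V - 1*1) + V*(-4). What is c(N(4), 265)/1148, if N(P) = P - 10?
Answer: 17/1148 ≈ 0.014808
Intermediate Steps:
N(P) = -10 + P
c(V, a) = -1 - 3*V (c(V, a) = (V - 1) - 4*V = (-1 + V) - 4*V = -1 - 3*V)
c(N(4), 265)/1148 = (-1 - 3*(-10 + 4))/1148 = (-1 - 3*(-6))*(1/1148) = (-1 + 18)*(1/1148) = 17*(1/1148) = 17/1148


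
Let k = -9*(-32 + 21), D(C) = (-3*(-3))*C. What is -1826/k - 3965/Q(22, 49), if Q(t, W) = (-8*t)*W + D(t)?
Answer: -1363031/75834 ≈ -17.974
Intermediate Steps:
D(C) = 9*C
Q(t, W) = 9*t - 8*W*t (Q(t, W) = (-8*t)*W + 9*t = -8*W*t + 9*t = 9*t - 8*W*t)
k = 99 (k = -9*(-11) = 99)
-1826/k - 3965/Q(22, 49) = -1826/99 - 3965*1/(22*(9 - 8*49)) = -1826*1/99 - 3965*1/(22*(9 - 392)) = -166/9 - 3965/(22*(-383)) = -166/9 - 3965/(-8426) = -166/9 - 3965*(-1/8426) = -166/9 + 3965/8426 = -1363031/75834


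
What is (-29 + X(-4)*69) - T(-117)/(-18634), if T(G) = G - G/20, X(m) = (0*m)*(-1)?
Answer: -10809943/372680 ≈ -29.006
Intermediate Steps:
X(m) = 0 (X(m) = 0*(-1) = 0)
T(G) = 19*G/20 (T(G) = G - G/20 = 19*G/20)
(-29 + X(-4)*69) - T(-117)/(-18634) = (-29 + 0*69) - (19/20)*(-117)/(-18634) = (-29 + 0) - (-2223)*(-1)/(20*18634) = -29 - 1*2223/372680 = -29 - 2223/372680 = -10809943/372680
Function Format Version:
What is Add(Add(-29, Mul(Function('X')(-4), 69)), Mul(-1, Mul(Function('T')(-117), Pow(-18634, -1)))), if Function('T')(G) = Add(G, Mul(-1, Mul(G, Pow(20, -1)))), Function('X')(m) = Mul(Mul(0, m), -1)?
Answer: Rational(-10809943, 372680) ≈ -29.006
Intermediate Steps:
Function('X')(m) = 0 (Function('X')(m) = Mul(0, -1) = 0)
Function('T')(G) = Mul(Rational(19, 20), G) (Function('T')(G) = Add(G, Mul(-1, Mul(G, Rational(1, 20)))) = Add(G, Mul(-1, Mul(Rational(1, 20), G))) = Add(G, Mul(Rational(-1, 20), G)) = Mul(Rational(19, 20), G))
Add(Add(-29, Mul(Function('X')(-4), 69)), Mul(-1, Mul(Function('T')(-117), Pow(-18634, -1)))) = Add(Add(-29, Mul(0, 69)), Mul(-1, Mul(Mul(Rational(19, 20), -117), Pow(-18634, -1)))) = Add(Add(-29, 0), Mul(-1, Mul(Rational(-2223, 20), Rational(-1, 18634)))) = Add(-29, Mul(-1, Rational(2223, 372680))) = Add(-29, Rational(-2223, 372680)) = Rational(-10809943, 372680)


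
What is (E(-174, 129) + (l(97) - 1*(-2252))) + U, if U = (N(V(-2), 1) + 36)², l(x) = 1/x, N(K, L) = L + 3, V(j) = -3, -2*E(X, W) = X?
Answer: 382084/97 ≈ 3939.0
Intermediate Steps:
E(X, W) = -X/2
N(K, L) = 3 + L
U = 1600 (U = ((3 + 1) + 36)² = (4 + 36)² = 40² = 1600)
(E(-174, 129) + (l(97) - 1*(-2252))) + U = (-½*(-174) + (1/97 - 1*(-2252))) + 1600 = (87 + (1/97 + 2252)) + 1600 = (87 + 218445/97) + 1600 = 226884/97 + 1600 = 382084/97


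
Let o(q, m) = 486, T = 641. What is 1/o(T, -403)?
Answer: 1/486 ≈ 0.0020576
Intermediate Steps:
1/o(T, -403) = 1/486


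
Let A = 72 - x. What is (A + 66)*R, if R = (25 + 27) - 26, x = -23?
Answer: 4186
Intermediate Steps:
A = 95 (A = 72 - 1*(-23) = 72 + 23 = 95)
R = 26 (R = 52 - 26 = 26)
(A + 66)*R = (95 + 66)*26 = 161*26 = 4186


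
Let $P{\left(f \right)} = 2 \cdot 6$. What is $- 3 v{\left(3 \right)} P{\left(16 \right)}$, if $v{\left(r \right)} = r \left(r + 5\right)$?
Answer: $-864$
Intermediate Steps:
$v{\left(r \right)} = r \left(5 + r\right)$
$P{\left(f \right)} = 12$
$- 3 v{\left(3 \right)} P{\left(16 \right)} = - 3 \cdot 3 \left(5 + 3\right) 12 = - 3 \cdot 3 \cdot 8 \cdot 12 = \left(-3\right) 24 \cdot 12 = \left(-72\right) 12 = -864$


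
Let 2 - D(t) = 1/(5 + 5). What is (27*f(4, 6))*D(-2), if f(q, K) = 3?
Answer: 1539/10 ≈ 153.90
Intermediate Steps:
D(t) = 19/10 (D(t) = 2 - 1/(5 + 5) = 2 - 1/10 = 2 - 1*⅒ = 2 - ⅒ = 19/10)
(27*f(4, 6))*D(-2) = (27*3)*(19/10) = 81*(19/10) = 1539/10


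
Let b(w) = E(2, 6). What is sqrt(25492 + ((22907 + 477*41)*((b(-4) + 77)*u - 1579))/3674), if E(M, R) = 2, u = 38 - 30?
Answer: 10*sqrt(490884977)/1837 ≈ 120.61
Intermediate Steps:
u = 8
b(w) = 2
sqrt(25492 + ((22907 + 477*41)*((b(-4) + 77)*u - 1579))/3674) = sqrt(25492 + ((22907 + 477*41)*((2 + 77)*8 - 1579))/3674) = sqrt(25492 + ((22907 + 19557)*(79*8 - 1579))*(1/3674)) = sqrt(25492 + (42464*(632 - 1579))*(1/3674)) = sqrt(25492 + (42464*(-947))*(1/3674)) = sqrt(25492 - 40213408*1/3674) = sqrt(25492 - 20106704/1837) = sqrt(26722100/1837) = 10*sqrt(490884977)/1837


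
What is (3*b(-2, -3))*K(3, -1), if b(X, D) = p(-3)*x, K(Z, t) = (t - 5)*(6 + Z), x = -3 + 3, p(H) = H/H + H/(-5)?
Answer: 0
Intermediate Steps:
p(H) = 1 - H/5 (p(H) = 1 + H*(-1/5) = 1 - H/5)
x = 0
K(Z, t) = (-5 + t)*(6 + Z)
b(X, D) = 0 (b(X, D) = (1 - 1/5*(-3))*0 = (1 + 3/5)*0 = (8/5)*0 = 0)
(3*b(-2, -3))*K(3, -1) = (3*0)*(-30 - 5*3 + 6*(-1) + 3*(-1)) = 0*(-30 - 15 - 6 - 3) = 0*(-54) = 0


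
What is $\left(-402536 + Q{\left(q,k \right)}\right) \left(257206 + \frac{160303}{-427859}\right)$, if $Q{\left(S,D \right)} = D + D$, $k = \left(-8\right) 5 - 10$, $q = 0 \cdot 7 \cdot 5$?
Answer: $- \frac{44309182507392036}{427859} \approx -1.0356 \cdot 10^{11}$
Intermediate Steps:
$q = 0$ ($q = 0 \cdot 5 = 0$)
$k = -50$ ($k = -40 - 10 = -50$)
$Q{\left(S,D \right)} = 2 D$
$\left(-402536 + Q{\left(q,k \right)}\right) \left(257206 + \frac{160303}{-427859}\right) = \left(-402536 + 2 \left(-50\right)\right) \left(257206 + \frac{160303}{-427859}\right) = \left(-402536 - 100\right) \left(257206 + 160303 \left(- \frac{1}{427859}\right)\right) = - 402636 \left(257206 - \frac{160303}{427859}\right) = \left(-402636\right) \frac{110047741651}{427859} = - \frac{44309182507392036}{427859}$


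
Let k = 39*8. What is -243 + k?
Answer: 69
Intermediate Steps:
k = 312
-243 + k = -243 + 312 = 69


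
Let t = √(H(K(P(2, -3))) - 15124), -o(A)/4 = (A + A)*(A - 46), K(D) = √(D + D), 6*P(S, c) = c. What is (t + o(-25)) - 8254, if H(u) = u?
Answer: -22454 + √(-15124 + I) ≈ -22454.0 + 122.98*I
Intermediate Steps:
P(S, c) = c/6
K(D) = √2*√D (K(D) = √(2*D) = √2*√D)
o(A) = -8*A*(-46 + A) (o(A) = -4*(A + A)*(A - 46) = -4*2*A*(-46 + A) = -8*A*(-46 + A))
t = √(-15124 + I) (t = √(√2*√((⅙)*(-3)) - 15124) = √(√2*√(-½) - 15124) = √(√2*(I*√2/2) - 15124) = √(I - 15124) = √(-15124 + I) ≈ 0.0041 + 122.98*I)
(t + o(-25)) - 8254 = (√(-15124 + I) + 8*(-25)*(46 - 1*(-25))) - 8254 = (√(-15124 + I) + 8*(-25)*(46 + 25)) - 8254 = (√(-15124 + I) + 8*(-25)*71) - 8254 = (√(-15124 + I) - 14200) - 8254 = (-14200 + √(-15124 + I)) - 8254 = -22454 + √(-15124 + I)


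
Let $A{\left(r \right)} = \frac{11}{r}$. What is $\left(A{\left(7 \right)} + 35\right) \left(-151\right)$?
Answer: $- \frac{38656}{7} \approx -5522.3$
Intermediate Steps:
$\left(A{\left(7 \right)} + 35\right) \left(-151\right) = \left(\frac{11}{7} + 35\right) \left(-151\right) = \frac{256}{7} \left(-151\right) = - \frac{38656}{7}$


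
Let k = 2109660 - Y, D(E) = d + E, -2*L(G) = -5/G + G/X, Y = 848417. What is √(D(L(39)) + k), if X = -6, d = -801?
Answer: √7668549291/78 ≈ 1122.7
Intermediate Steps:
L(G) = G/12 + 5/(2*G) (L(G) = -(-5/G + G/(-6))/2 = -(-5/G + G*(-⅙))/2 = -(-5/G - G/6)/2 = G/12 + 5/(2*G))
D(E) = -801 + E
k = 1261243 (k = 2109660 - 1*848417 = 2109660 - 848417 = 1261243)
√(D(L(39)) + k) = √((-801 + (1/12)*(30 + 39²)/39) + 1261243) = √((-801 + (1/12)*(1/39)*(30 + 1521)) + 1261243) = √((-801 + (1/12)*(1/39)*1551) + 1261243) = √((-801 + 517/156) + 1261243) = √(-124439/156 + 1261243) = √(196629469/156) = √7668549291/78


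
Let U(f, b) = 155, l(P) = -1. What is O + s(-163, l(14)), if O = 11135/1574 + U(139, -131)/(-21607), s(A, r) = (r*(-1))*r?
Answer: 6656147/1097078 ≈ 6.0672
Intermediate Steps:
s(A, r) = -r**2 (s(A, r) = (-r)*r = -r**2)
O = 7753225/1097078 (O = 11135/1574 + 155/(-21607) = 11135*(1/1574) + 155*(-1/21607) = 11135/1574 - 5/697 = 7753225/1097078 ≈ 7.0672)
O + s(-163, l(14)) = 7753225/1097078 - 1*(-1)**2 = 7753225/1097078 - 1*1 = 7753225/1097078 - 1 = 6656147/1097078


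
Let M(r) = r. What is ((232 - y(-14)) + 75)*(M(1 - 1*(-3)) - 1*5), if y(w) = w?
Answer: -321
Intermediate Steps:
((232 - y(-14)) + 75)*(M(1 - 1*(-3)) - 1*5) = ((232 - 1*(-14)) + 75)*((1 - 1*(-3)) - 1*5) = ((232 + 14) + 75)*((1 + 3) - 5) = (246 + 75)*(4 - 5) = 321*(-1) = -321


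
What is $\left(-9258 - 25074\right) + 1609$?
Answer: $-32723$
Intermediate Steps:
$\left(-9258 - 25074\right) + 1609 = -34332 + 1609 = -32723$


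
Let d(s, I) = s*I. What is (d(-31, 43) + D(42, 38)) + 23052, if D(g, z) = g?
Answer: 21761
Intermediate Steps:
d(s, I) = I*s
(d(-31, 43) + D(42, 38)) + 23052 = (43*(-31) + 42) + 23052 = (-1333 + 42) + 23052 = -1291 + 23052 = 21761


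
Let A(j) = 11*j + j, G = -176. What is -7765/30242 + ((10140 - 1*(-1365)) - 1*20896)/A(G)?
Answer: 133801471/31935552 ≈ 4.1897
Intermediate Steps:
A(j) = 12*j
-7765/30242 + ((10140 - 1*(-1365)) - 1*20896)/A(G) = -7765/30242 + ((10140 - 1*(-1365)) - 1*20896)/((12*(-176))) = -7765*1/30242 + ((10140 + 1365) - 20896)/(-2112) = -7765/30242 + (11505 - 20896)*(-1/2112) = -7765/30242 - 9391*(-1/2112) = -7765/30242 + 9391/2112 = 133801471/31935552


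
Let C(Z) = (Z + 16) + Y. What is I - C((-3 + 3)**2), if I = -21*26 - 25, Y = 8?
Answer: -595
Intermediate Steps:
C(Z) = 24 + Z (C(Z) = (Z + 16) + 8 = (16 + Z) + 8 = 24 + Z)
I = -571 (I = -546 - 25 = -571)
I - C((-3 + 3)**2) = -571 - (24 + (-3 + 3)**2) = -571 - (24 + 0**2) = -571 - (24 + 0) = -571 - 1*24 = -571 - 24 = -595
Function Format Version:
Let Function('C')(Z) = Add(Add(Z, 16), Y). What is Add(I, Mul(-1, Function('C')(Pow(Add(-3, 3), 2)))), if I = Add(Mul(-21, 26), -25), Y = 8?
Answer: -595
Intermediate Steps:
Function('C')(Z) = Add(24, Z) (Function('C')(Z) = Add(Add(Z, 16), 8) = Add(Add(16, Z), 8) = Add(24, Z))
I = -571 (I = Add(-546, -25) = -571)
Add(I, Mul(-1, Function('C')(Pow(Add(-3, 3), 2)))) = Add(-571, Mul(-1, Add(24, Pow(Add(-3, 3), 2)))) = Add(-571, Mul(-1, Add(24, Pow(0, 2)))) = Add(-571, Mul(-1, Add(24, 0))) = Add(-571, Mul(-1, 24)) = Add(-571, -24) = -595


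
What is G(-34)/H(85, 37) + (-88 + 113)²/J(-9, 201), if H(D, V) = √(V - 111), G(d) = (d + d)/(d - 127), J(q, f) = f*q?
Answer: -625/1809 - 34*I*√74/5957 ≈ -0.34549 - 0.049098*I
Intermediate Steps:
G(d) = 2*d/(-127 + d) (G(d) = (2*d)/(-127 + d) = 2*d/(-127 + d))
H(D, V) = √(-111 + V)
G(-34)/H(85, 37) + (-88 + 113)²/J(-9, 201) = (2*(-34)/(-127 - 34))/(√(-111 + 37)) + (-88 + 113)²/((201*(-9))) = (2*(-34)/(-161))/(√(-74)) + 25²/(-1809) = (2*(-34)*(-1/161))/((I*√74)) + 625*(-1/1809) = 68*(-I*√74/74)/161 - 625/1809 = -34*I*√74/5957 - 625/1809 = -625/1809 - 34*I*√74/5957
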